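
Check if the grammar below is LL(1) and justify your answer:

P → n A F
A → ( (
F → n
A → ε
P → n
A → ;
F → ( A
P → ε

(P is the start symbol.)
No. Predict set conflict for P: { 'n' }

A grammar is LL(1) if for each non-terminal N with multiple productions, the predict sets of those productions are pairwise disjoint, where PREDICT(N → α) = (FIRST(α) \ {ε}) ∪ (FOLLOW(N) if α ⇒* ε).

Relevant sets:
  FOLLOW(P) = { $ }
  FOLLOW(A) = { $, '(', 'n' }

For P:
  PREDICT(P → n A F) = { 'n' }
  PREDICT(P → n) = { 'n' }
  PREDICT(P → ε) = { $ }
For A:
  PREDICT(A → '(' '(') = { '(' }
  PREDICT(A → ε) = { $, '(', 'n' }
  PREDICT(A → ';') = { ';' }
For F:
  PREDICT(F → n) = { 'n' }
  PREDICT(F → '(' A) = { '(' }

Conflict found: Predict set conflict for P: { 'n' }
The grammar is NOT LL(1).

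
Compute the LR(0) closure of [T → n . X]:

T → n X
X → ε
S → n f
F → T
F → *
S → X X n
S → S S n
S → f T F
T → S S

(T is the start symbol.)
{ [T → n . X], [X → .] }

Start with: [T → n . X]
  [T → n . X] has the dot before X: add [X → .]
No further items can be added.

CLOSURE = { [T → n . X], [X → .] }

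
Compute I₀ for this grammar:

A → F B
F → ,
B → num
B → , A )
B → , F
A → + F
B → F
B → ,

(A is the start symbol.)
{ [A → . + F], [A → . F B], [A' → . A], [F → . ,] }

First, augment the grammar with A' → A
I₀ = CLOSURE({ [A' → . A] }):
  [A' → . A] has the dot before A: add [A → . F B], [A → . + F]
  [A → . F B] has the dot before F: add [F → . ,]
No further items can be added.

I₀ = { [A → . + F], [A → . F B], [A' → . A], [F → . ,] }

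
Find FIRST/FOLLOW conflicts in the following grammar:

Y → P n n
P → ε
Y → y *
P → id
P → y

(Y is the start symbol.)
A FIRST/FOLLOW conflict occurs when a non-terminal N has a nullable alternative N → β (β ⇒* ε) and another alternative N → α with FIRST(α) ∩ FOLLOW(N) ≠ ∅: on such a lookahead the parser cannot decide between expanding α and letting N vanish via β.

Nullable non-terminals: P.

P: nullable alternative(s) P → ε; FOLLOW(P) = { 'n' }
  P → ε: FIRST \ {ε} = { } — this is the only nullable alternative, skip
  P → id: FIRST \ {ε} = { 'id' } — disjoint from FOLLOW(P)
  P → y: FIRST \ {ε} = { 'y' } — disjoint from FOLLOW(P)

Y has no nullable alternative, so no FIRST/FOLLOW check is needed there.

No FIRST/FOLLOW conflicts found.

Answer: No FIRST/FOLLOW conflicts.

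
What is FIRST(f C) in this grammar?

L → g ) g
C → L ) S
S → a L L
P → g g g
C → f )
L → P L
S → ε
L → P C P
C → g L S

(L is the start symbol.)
{ 'f' }

To compute FIRST(f C), process the symbols left to right:
Symbol f is a terminal. Add 'f' and stop.
FIRST(f C) = { 'f' }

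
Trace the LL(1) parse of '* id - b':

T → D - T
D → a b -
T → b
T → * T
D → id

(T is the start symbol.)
LL(1) parsing maintains a stack (initially the start symbol over $) and the input. At each step: if the stack top is a terminal, match it against the current input token; if it is a non-terminal N, replace it with the RHS of M[N, lookahead] (the unique production whose predict set contains the lookahead).

Stack is shown with the top on the left.

Stack     Input       Action
----------------------------
T $       * id - b $  output T → * T
* T $     * id - b $  match '*'
T $       id - b $    output T → D - T
D - T $   id - b $    output D → id
id - T $  id - b $    match 'id'
- T $     - b $       match '-'
T $       b $         output T → b
b $       b $         match 'b'
$         $           accept

The string is accepted.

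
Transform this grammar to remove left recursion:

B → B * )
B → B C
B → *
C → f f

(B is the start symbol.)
B → * B'
B' → * ) B'
B' → C B'
B' → ε
C → f f

B is directly left-recursive. The standard transformation for
  A → A α₁ | ... | A α_m | β₁ | ... | β_n
is
  A  → β₁ A' | ... | β_n A'
  A' → α₁ A' | ... | α_m A' | ε

B → * becomes B → * B'
B → B * ) becomes B' → * ) B'
B → B C becomes B' → C B'
Add B' → ε

Productions for other non-terminals are unchanged:
  C → f f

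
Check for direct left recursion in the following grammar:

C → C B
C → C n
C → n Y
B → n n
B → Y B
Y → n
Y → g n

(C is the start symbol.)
Yes, C is left-recursive

C → C B: LEFT RECURSIVE (starts with C)
C → C n: LEFT RECURSIVE (starts with C)
C → n Y: starts with n
B → n n: starts with n
B → Y B: starts with Y
Y → n: starts with n
Y → g n: starts with g

The grammar has direct left recursion on: C.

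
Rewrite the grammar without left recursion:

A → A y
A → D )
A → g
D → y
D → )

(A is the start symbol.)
A → D ) A'
A → g A'
A' → y A'
A' → ε
D → y
D → )

A is directly left-recursive. The standard transformation for
  A → A α₁ | ... | A α_m | β₁ | ... | β_n
is
  A  → β₁ A' | ... | β_n A'
  A' → α₁ A' | ... | α_m A' | ε

A → D ) becomes A → D ) A'
A → g becomes A → g A'
A → A y becomes A' → y A'
Add A' → ε

Productions for other non-terminals are unchanged:
  D → y
  D → )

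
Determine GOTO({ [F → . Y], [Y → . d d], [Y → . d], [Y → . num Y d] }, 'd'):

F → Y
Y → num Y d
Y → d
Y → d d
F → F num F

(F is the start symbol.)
{ [Y → d . d], [Y → d .] }

GOTO(I, 'd') = CLOSURE({ [A → αX.β] : [A → α.Xβ] ∈ I, X = 'd' })

Items with dot before 'd', with the dot advanced:
  [Y → . d] → [Y → d .]
  [Y → . d d] → [Y → d . d]
Closure adds nothing (no advanced item has the dot before a non-terminal).

GOTO = { [Y → d . d], [Y → d .] }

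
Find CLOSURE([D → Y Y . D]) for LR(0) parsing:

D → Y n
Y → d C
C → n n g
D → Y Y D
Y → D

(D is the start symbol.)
{ [D → . Y Y D], [D → . Y n], [D → Y Y . D], [Y → . D], [Y → . d C] }

Start with: [D → Y Y . D]
  [D → Y Y . D] has the dot before D: add [D → . Y n], [D → . Y Y D]
  [D → . Y n] has the dot before Y: add [Y → . d C], [Y → . D]
No further items can be added.

CLOSURE = { [D → . Y Y D], [D → . Y n], [D → Y Y . D], [Y → . D], [Y → . d C] }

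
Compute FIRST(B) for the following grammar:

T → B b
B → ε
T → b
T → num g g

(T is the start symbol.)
{ ε }

From B → ε:
  - ε-production, so ε ∈ FIRST(B)

Collecting: FIRST(B) = { ε }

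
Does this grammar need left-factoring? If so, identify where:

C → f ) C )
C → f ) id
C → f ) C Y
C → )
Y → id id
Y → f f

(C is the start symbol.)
Left-factoring is needed when two productions for the same non-terminal
share a common prefix on the right-hand side.

Productions for C:
  C → f ) C )
  C → f ) id
  C → f ) C Y
  C → )
Productions for Y:
  Y → id id
  Y → f f

Found common prefix 'f )' in productions for C

Answer: Yes, C has productions with common prefix 'f )'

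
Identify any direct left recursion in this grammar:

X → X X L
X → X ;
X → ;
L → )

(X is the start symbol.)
Yes, X is left-recursive

Direct left recursion occurs when N → N α for some non-terminal N (the right-hand side begins with the left-hand side itself).

X → X X L: LEFT RECURSIVE (starts with X)
X → X ;: LEFT RECURSIVE (starts with X)
X → ;: starts with ';'
L → ): starts with ')'

The grammar has direct left recursion on: X.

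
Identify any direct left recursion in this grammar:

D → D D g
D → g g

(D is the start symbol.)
Yes, D is left-recursive

Direct left recursion occurs when N → N α for some non-terminal N (the right-hand side begins with the left-hand side itself).

D → D D g: LEFT RECURSIVE (starts with D)
D → g g: starts with g

The grammar has direct left recursion on: D.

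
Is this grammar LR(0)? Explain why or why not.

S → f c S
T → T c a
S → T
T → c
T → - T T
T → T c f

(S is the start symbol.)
Augment with S' → S and build the canonical LR(0) collection (I0 = CLOSURE({[S' → . S]}), then GOTO on every symbol after a dot until no new states appear). It has 14 states:
  I0: { [S → . T], [S → . f c S], [S' → . S], [T → . - T T], [T → . T c a], [T → . T c f], [T → . c] }  — shift
  I1: { [T → - . T T], [T → . - T T], [T → . T c a], [T → . T c f], [T → . c] }  — shift
  I2: { [S' → S .] }  — accept
  I3: { [S → T .], [T → T . c a], [T → T . c f] }  — shift, reduce
  I4: { [T → c .] }  — reduce
  I5: { [S → f . c S] }  — shift
  I6: { [S → . T], [S → . f c S], [S → f c . S], [T → . - T T], [T → . T c a], [T → . T c f], [T → . c] }  — shift
  I7: { [S → f c S .] }  — reduce
  I8: { [T → T c . a], [T → T c . f] }  — shift
  I9: { [T → T c a .] }  — reduce
  I10: { [T → T c f .] }  — reduce
  I11: { [T → - T . T], [T → . - T T], [T → . T c a], [T → . T c f], [T → . c], [T → T . c a], [T → T . c f] }  — shift
  I12: { [T → - T T .], [T → T . c a], [T → T . c f] }  — shift, reduce
  I13: { [T → T c . a], [T → T c . f], [T → c .] }  — shift, reduce

Conflict in state I3:
  Shift-reduce conflict between [S → T .] and [T → T . c a]
So the grammar is NOT LR(0).

Answer: No. Shift-reduce conflict between [S → T .] and [T → T . c a]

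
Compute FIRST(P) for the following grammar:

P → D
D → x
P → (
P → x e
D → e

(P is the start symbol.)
{ '(', 'e', 'x' }

FIRST sets of the other non-terminals involved (by the same procedure, iterated to a fixed point):
  FIRST(D) = { 'e', 'x' }

From P → D:
  - D is a non-terminal: add FIRST(D) \ {ε} = { 'e', 'x' }
    D is not nullable, so stop
From P → (:
  - '(' is a terminal: add '(' and stop
From P → x e:
  - x is a terminal: add 'x' and stop

Collecting: FIRST(P) = { '(', 'e', 'x' }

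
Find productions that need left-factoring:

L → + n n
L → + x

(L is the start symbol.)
Left-factoring is needed when two productions for the same non-terminal
share a common prefix on the right-hand side.

Productions for L:
  L → + n n
  L → + x

Found common prefix '+' in productions for L

Answer: Yes, L has productions with common prefix '+'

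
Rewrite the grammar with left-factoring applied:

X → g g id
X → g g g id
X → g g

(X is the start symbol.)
Left-factoring transforms A → αβ₁ | αβ₂ into A → αA' and A' → β₁ | β₂
(α is the longest common prefix among the alternatives). Repeat until
no nonterminal has two alternatives with a common prefix.

Round 1: X has alternatives sharing prefix 'g g'. Introduce X': X → g g X'
  Add: X' → id
  Add: X' → g id
  Add: X' → ε

No remaining common prefixes — done.

Resulting grammar:
X → g g X'
X' → id
X' → g id
X' → ε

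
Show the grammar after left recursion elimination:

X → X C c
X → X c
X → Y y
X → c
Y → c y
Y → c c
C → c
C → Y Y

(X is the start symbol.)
X → Y y X'
X → c X'
X' → C c X'
X' → c X'
X' → ε
Y → c y
Y → c c
C → c
C → Y Y

X is directly left-recursive. The standard transformation for
  A → A α₁ | ... | A α_m | β₁ | ... | β_n
is
  A  → β₁ A' | ... | β_n A'
  A' → α₁ A' | ... | α_m A' | ε

X → Y y becomes X → Y y X'
X → c becomes X → c X'
X → X C c becomes X' → C c X'
X → X c becomes X' → c X'
Add X' → ε

Productions for other non-terminals are unchanged:
  Y → c y
  Y → c c
  C → c
  C → Y Y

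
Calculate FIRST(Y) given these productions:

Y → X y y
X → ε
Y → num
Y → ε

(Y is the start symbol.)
{ 'num', 'y', ε }

To compute FIRST(Y), examine every production with Y on the left-hand side, reading each right-hand side left to right until a non-nullable symbol is reached.

FIRST sets of the other non-terminals involved (by the same procedure, iterated to a fixed point):
  FIRST(X) = { ε }

From Y → X y y:
  - X is a non-terminal: add FIRST(X) \ {ε} = { }
    X is nullable, so continue to the next symbol
  - y is a terminal: add 'y' and stop
From Y → num:
  - num is a terminal: add 'num' and stop
From Y → ε:
  - ε-production, so ε ∈ FIRST(Y)

Collecting: FIRST(Y) = { 'num', 'y', ε }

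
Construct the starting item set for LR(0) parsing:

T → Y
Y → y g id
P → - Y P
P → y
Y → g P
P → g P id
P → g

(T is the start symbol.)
First, augment the grammar with T' → T
I₀ = CLOSURE({ [T' → . T] }):
  [T' → . T] has the dot before T: add [T → . Y]
  [T → . Y] has the dot before Y: add [Y → . y g id], [Y → . g P]
No further items can be added.

I₀ = { [T → . Y], [T' → . T], [Y → . g P], [Y → . y g id] }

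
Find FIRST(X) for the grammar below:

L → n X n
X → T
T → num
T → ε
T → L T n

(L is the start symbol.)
To compute FIRST(X), examine every production with X on the left-hand side, reading each right-hand side left to right until a non-nullable symbol is reached.

FIRST sets of the other non-terminals involved (by the same procedure, iterated to a fixed point):
  FIRST(T) = { 'n', 'num', ε }

From X → T:
  - T is a non-terminal: add FIRST(T) \ {ε} = { 'n', 'num' }
    T is nullable and nothing follows, so the whole right-hand side can vanish: ε ∈ FIRST(X)

Collecting: FIRST(X) = { 'n', 'num', ε }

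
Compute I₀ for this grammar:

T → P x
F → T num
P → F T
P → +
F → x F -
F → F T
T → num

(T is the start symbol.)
First, augment the grammar with T' → T
I₀ = CLOSURE({ [T' → . T] }):
  [T' → . T] has the dot before T: add [T → . P x], [T → . num]
  [T → . P x] has the dot before P: add [P → . F T], [P → . +]
  [P → . F T] has the dot before F: add [F → . T num], [F → . x F -], [F → . F T]
No further items can be added.

I₀ = { [F → . F T], [F → . T num], [F → . x F -], [P → . +], [P → . F T], [T → . P x], [T → . num], [T' → . T] }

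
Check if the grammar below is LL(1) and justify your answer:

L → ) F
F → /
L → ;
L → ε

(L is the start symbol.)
Yes, the grammar is LL(1).

Relevant sets:
  FOLLOW(L) = { $ }

For L:
  PREDICT(L → ')' F) = { ')' }
  PREDICT(L → ';') = { ';' }
  PREDICT(L → ε) = { $ }
F has a single production, so nothing to check there.

All predict sets are disjoint. The grammar IS LL(1).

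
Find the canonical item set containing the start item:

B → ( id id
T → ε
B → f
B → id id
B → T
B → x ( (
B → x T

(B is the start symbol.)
First, augment the grammar with B' → B
I₀ = CLOSURE({ [B' → . B] }):
  [B' → . B] has the dot before B: add [B → . ( id id], [B → . f], [B → . id id], [B → . T], [B → . x ( (], [B → . x T]
  [B → . T] has the dot before T: add [T → .]
No further items can be added.

I₀ = { [B → . ( id id], [B → . T], [B → . f], [B → . id id], [B → . x ( (], [B → . x T], [B' → . B], [T → .] }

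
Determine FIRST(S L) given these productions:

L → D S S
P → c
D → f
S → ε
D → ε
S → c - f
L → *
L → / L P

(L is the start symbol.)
{ '*', '/', 'c', 'f', ε }

FIRST sets of the non-terminals involved (from the grammar, by fixed-point iteration):
  FIRST(S) = { 'c', ε }
  FIRST(L) = { '*', '/', 'c', 'f', ε }

To compute FIRST(S L), process the symbols left to right:
Symbol S is a non-terminal. Add FIRST(S) \ {ε} = { 'c' }
S is nullable (ε ∈ FIRST(S)), continue to the next symbol.
Symbol L is a non-terminal. Add FIRST(L) \ {ε} = { '*', '/', 'c', 'f' }
L is nullable (ε ∈ FIRST(L)), continue to the next symbol.
All symbols are nullable, so ε is in the result.
FIRST(S L) = { '*', '/', 'c', 'f', ε }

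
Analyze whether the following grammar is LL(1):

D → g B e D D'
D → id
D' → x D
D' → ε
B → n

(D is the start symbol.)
No. Predict set conflict for D': { 'x' }

A grammar is LL(1) if for each non-terminal N with multiple productions, the predict sets of those productions are pairwise disjoint, where PREDICT(N → α) = (FIRST(α) \ {ε}) ∪ (FOLLOW(N) if α ⇒* ε).

Relevant sets:
  FOLLOW(D') = { $, 'x' }

For D:
  PREDICT(D → g B e D D') = { 'g' }
  PREDICT(D → id) = { 'id' }
For D':
  PREDICT(D' → x D) = { 'x' }
  PREDICT(D' → ε) = { $, 'x' }
B has a single production, so nothing to check there.

Conflict found: Predict set conflict for D': { 'x' }
The grammar is NOT LL(1).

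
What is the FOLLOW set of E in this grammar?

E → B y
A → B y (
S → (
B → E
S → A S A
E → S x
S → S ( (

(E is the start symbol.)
To compute FOLLOW(E), find every occurrence of E on a right-hand side N → α E β: add FIRST(β) \ {ε}, and if β is empty or nullable also add FOLLOW(N). Iterate to a fixed point.

E is the start symbol, so $ ∈ FOLLOW(E).
In B → E: E is at the end, add FOLLOW(B)

The FOLLOW sets referred to above (computed the same way, to a fixed point):
  FOLLOW(B) = { 'y' }

Taking the union: FOLLOW(E) = { $, 'y' }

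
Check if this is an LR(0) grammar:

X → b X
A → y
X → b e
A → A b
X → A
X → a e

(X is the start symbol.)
A grammar is LR(0) if no state in the canonical LR(0) collection has:
  - both a shift item (dot before a terminal) and a complete item (shift-reduce conflict), or
  - two or more complete items (reduce-reduce conflict; the accept item [X' → X .] counts as a complete item here).

Augment with X' → X and build the canonical LR(0) collection (I0 = CLOSURE({[X' → . X]}), then GOTO on every symbol after a dot until no new states appear). It has 10 states:
  I0: { [A → . A b], [A → . y], [X → . A], [X → . a e], [X → . b X], [X → . b e], [X' → . X] }  — shift
  I1: { [A → A . b], [X → A .] }  — shift, reduce
  I2: { [X' → X .] }  — accept
  I3: { [X → a . e] }  — shift
  I4: { [A → . A b], [A → . y], [X → . A], [X → . a e], [X → . b X], [X → . b e], [X → b . X], [X → b . e] }  — shift
  I5: { [A → y .] }  — reduce
  I6: { [X → b X .] }  — reduce
  I7: { [X → b e .] }  — reduce
  I8: { [X → a e .] }  — reduce
  I9: { [A → A b .] }  — reduce

Conflict in state I1:
  Shift-reduce conflict between [X → A .] and [A → A . b]
So the grammar is NOT LR(0).

Answer: No. Shift-reduce conflict between [X → A .] and [A → A . b]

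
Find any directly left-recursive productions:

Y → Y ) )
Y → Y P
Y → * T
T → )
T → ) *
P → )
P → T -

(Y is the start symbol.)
Y → Y ) ): LEFT RECURSIVE (starts with Y)
Y → Y P: LEFT RECURSIVE (starts with Y)
Y → * T: starts with '*'
T → ): starts with ')'
T → ) *: starts with ')'
P → ): starts with ')'
P → T -: starts with T

The grammar has direct left recursion on: Y.

Answer: Yes, Y is left-recursive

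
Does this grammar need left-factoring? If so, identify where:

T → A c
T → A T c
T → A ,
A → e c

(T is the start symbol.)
Left-factoring is needed when two productions for the same non-terminal
share a common prefix on the right-hand side.

Productions for T:
  T → A c
  T → A T c
  T → A ,

Found common prefix 'A' in productions for T

Answer: Yes, T has productions with common prefix 'A'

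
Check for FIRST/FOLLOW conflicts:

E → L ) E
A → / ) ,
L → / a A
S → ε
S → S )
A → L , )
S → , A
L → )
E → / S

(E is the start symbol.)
A FIRST/FOLLOW conflict occurs when a non-terminal N has a nullable alternative N → β (β ⇒* ε) and another alternative N → α with FIRST(α) ∩ FOLLOW(N) ≠ ∅: on such a lookahead the parser cannot decide between expanding α and letting N vanish via β.

Nullable non-terminals: S.
FIRST sets used below: FIRST(S) = { ')', ',', ε }

S: nullable alternative(s) S → ε; FOLLOW(S) = { $, ')' }
  S → ε: FIRST \ {ε} = { } — this is the only nullable alternative, skip
  S → S ): FIRST \ {ε} = { ')', ',' } — overlaps FOLLOW(S) on { ')' }: CONFLICT
  S → , A: FIRST \ {ε} = { ',' } — disjoint from FOLLOW(S)

A, E, L have no nullable alternative, so no FIRST/FOLLOW check is needed there.

So the grammar has 1 FIRST/FOLLOW conflict (marked CONFLICT above).

Answer: Yes. S → S ')' with FOLLOW(S) on { ')' }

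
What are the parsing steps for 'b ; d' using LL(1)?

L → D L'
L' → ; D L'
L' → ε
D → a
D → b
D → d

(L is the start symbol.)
Stack is shown with the top on the left.

Stack     Input    Action
-------------------------
L $       b ; d $  output L → D L'
D L' $    b ; d $  output D → b
b L' $    b ; d $  match 'b'
L' $      ; d $    output L' → ; D L'
; D L' $  ; d $    match ';'
D L' $    d $      output D → d
d L' $    d $      match 'd'
L' $      $        output L' → ε
$         $        accept

The string is accepted.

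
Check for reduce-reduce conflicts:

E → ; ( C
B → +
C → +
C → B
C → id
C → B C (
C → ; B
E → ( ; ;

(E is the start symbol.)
Yes — I5: [B → + .] vs [C → + .]

Augment with E' → E and build the canonical LR(0) collection (I0 = CLOSURE({[E' → . E]}), then GOTO on every symbol after a dot until no new states appear). It has 16 states:
  I0: { [E → . ( ; ;], [E → . ; ( C], [E' → . E] }  — shift
  I1: { [E → ( . ; ;] }  — shift
  I2: { [E → ; . ( C] }  — shift
  I3: { [E' → E .] }  — accept
  I4: { [B → . +], [C → . +], [C → . ; B], [C → . B C (], [C → . B], [C → . id], [E → ; ( . C] }  — shift
  I5: { [B → + .], [C → + .] }  — 2 reduces
  I6: { [B → . +], [C → ; . B] }  — shift
  I7: { [B → . +], [C → . +], [C → . ; B], [C → . B C (], [C → . B], [C → . id], [C → B . C (], [C → B .] }  — shift, reduce
  I8: { [E → ; ( C .] }  — reduce
  I9: { [C → id .] }  — reduce
  I10: { [C → B C . (] }  — shift
  I11: { [C → B C ( .] }  — reduce
  I12: { [B → + .] }  — reduce
  I13: { [C → ; B .] }  — reduce
  I14: { [E → ( ; . ;] }  — shift
  I15: { [E → ( ; ; .] }  — reduce

I5 contains complete items [B → + .], [C → + .] — reduce-reduce conflict.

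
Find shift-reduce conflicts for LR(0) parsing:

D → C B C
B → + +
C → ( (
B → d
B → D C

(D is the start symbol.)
Augment with D' → D and build the canonical LR(0) collection (I0 = CLOSURE({[D' → . D]}), then GOTO on every symbol after a dot until no new states appear). It has 12 states:
  I0: { [C → . ( (], [D → . C B C], [D' → . D] }  — shift
  I1: { [C → ( . (] }  — shift
  I2: { [B → . + +], [B → . D C], [B → . d], [C → . ( (], [D → . C B C], [D → C . B C] }  — shift
  I3: { [D' → D .] }  — accept
  I4: { [B → + . +] }  — shift
  I5: { [C → . ( (], [D → C B . C] }  — shift
  I6: { [B → D . C], [C → . ( (] }  — shift
  I7: { [B → d .] }  — reduce
  I8: { [B → D C .] }  — reduce
  I9: { [D → C B C .] }  — reduce
  I10: { [B → + + .] }  — reduce
  I11: { [C → ( ( .] }  — reduce

No state contains both a complete item and a shift item.

Answer: No shift-reduce conflicts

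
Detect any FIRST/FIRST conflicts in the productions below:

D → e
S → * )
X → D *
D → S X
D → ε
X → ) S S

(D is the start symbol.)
No FIRST/FIRST conflicts.

A FIRST/FIRST conflict occurs when two productions N → α and N → β for the same non-terminal have FIRST(α) ∩ FIRST(β) ≠ ∅ (with ε ∈ FIRST of a nullable right-hand side, so two nullable alternatives also conflict).

FIRST sets of the non-terminals at (or reachable through a nullable prefix from) the front of some alternative:
  FIRST(S) = { '*' }
  FIRST(D) = { '*', 'e', ε }

Productions for D:
  D → e: FIRST = { 'e' }
  D → S X: FIRST = { '*' }
  D → ε: FIRST = { ε }
Productions for X:
  X → D *: FIRST = { '*', 'e' }
  X → ) S S: FIRST = { ')' }
S has only one production, so no FIRST/FIRST conflict is possible there.

All alternatives of each non-terminal have pairwise disjoint FIRST sets.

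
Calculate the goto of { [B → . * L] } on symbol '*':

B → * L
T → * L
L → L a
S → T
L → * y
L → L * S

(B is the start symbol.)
{ [B → * . L], [L → . * y], [L → . L * S], [L → . L a] }

GOTO(I, '*') = CLOSURE({ [A → αX.β] : [A → α.Xβ] ∈ I, X = '*' })

Items with dot before '*', with the dot advanced:
  [B → . * L] → [B → * . L]
Closure of the advanced items:
  [B → * . L] has the dot before L: add [L → . L a], [L → . * y], [L → . L * S]

GOTO = { [B → * . L], [L → . * y], [L → . L * S], [L → . L a] }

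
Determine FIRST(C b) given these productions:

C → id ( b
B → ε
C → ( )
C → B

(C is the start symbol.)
FIRST sets of the non-terminals involved (from the grammar, by fixed-point iteration):
  FIRST(C) = { '(', 'id', ε }

To compute FIRST(C b), process the symbols left to right:
Symbol C is a non-terminal. Add FIRST(C) \ {ε} = { '(', 'id' }
C is nullable (ε ∈ FIRST(C)), continue to the next symbol.
Symbol b is a terminal. Add 'b' and stop.
FIRST(C b) = { '(', 'b', 'id' }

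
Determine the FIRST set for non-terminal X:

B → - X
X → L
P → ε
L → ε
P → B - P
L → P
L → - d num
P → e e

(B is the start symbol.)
{ '-', 'e', ε }

FIRST sets of the other non-terminals involved (by the same procedure, iterated to a fixed point):
  FIRST(L) = { '-', 'e', ε }

From X → L:
  - L is a non-terminal: add FIRST(L) \ {ε} = { '-', 'e' }
    L is nullable and nothing follows, so the whole right-hand side can vanish: ε ∈ FIRST(X)

Collecting: FIRST(X) = { '-', 'e', ε }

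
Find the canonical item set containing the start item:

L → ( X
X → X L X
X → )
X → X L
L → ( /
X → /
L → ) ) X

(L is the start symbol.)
First, augment the grammar with L' → L
I₀ = CLOSURE({ [L' → . L] }):
  [L' → . L] has the dot before L: add [L → . ( X], [L → . ( /], [L → . ) ) X]
No further items can be added.

I₀ = { [L → . ( /], [L → . ( X], [L → . ) ) X], [L' → . L] }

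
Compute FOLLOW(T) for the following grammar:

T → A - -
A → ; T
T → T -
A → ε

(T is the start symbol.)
To compute FOLLOW(T), find every occurrence of T on a right-hand side N → α T β: add FIRST(β) \ {ε}, and if β is empty or nullable also add FOLLOW(N). Iterate to a fixed point.

T is the start symbol, so $ ∈ FOLLOW(T).
In A → ; T: T is at the end, add FOLLOW(A)
In T → T -: T is followed by '-', add FIRST('-') \ {ε} = { '-' }

The FOLLOW sets referred to above (computed the same way, to a fixed point):
  FOLLOW(A) = { '-' }

Taking the union: FOLLOW(T) = { $, '-' }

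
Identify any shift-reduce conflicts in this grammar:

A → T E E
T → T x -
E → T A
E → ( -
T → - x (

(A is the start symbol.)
No shift-reduce conflicts

Augment with A' → A and build the canonical LR(0) collection (I0 = CLOSURE({[A' → . A]}), then GOTO on every symbol after a dot until no new states appear). It has 14 states:
  I0: { [A → . T E E], [A' → . A], [T → . - x (], [T → . T x -] }  — shift
  I1: { [T → - . x (] }  — shift
  I2: { [A' → A .] }  — accept
  I3: { [A → T . E E], [E → . ( -], [E → . T A], [T → . - x (], [T → . T x -], [T → T . x -] }  — shift
  I4: { [E → ( . -] }  — shift
  I5: { [A → T E . E], [E → . ( -], [E → . T A], [T → . - x (], [T → . T x -] }  — shift
  I6: { [A → . T E E], [E → T . A], [T → . - x (], [T → . T x -], [T → T . x -] }  — shift
  I7: { [T → T x . -] }  — shift
  I8: { [T → T x - .] }  — reduce
  I9: { [E → T A .] }  — reduce
  I10: { [A → T E E .] }  — reduce
  I11: { [E → ( - .] }  — reduce
  I12: { [T → - x . (] }  — shift
  I13: { [T → - x ( .] }  — reduce

No state contains both a complete item and a shift item.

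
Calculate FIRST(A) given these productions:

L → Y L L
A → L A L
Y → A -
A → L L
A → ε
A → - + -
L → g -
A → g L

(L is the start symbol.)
{ '-', 'g', ε }

To compute FIRST(A), examine every production with A on the left-hand side, reading each right-hand side left to right until a non-nullable symbol is reached.

FIRST sets of the other non-terminals involved (by the same procedure, iterated to a fixed point):
  FIRST(L) = { '-', 'g' }

From A → L A L:
  - L is a non-terminal: add FIRST(L) \ {ε} = { '-', 'g' }
    L is not nullable, so stop
From A → L L:
  - L is a non-terminal: add FIRST(L) \ {ε} = { '-', 'g' }
    L is not nullable, so stop
From A → ε:
  - ε-production, so ε ∈ FIRST(A)
From A → - + -:
  - '-' is a terminal: add '-' and stop
From A → g L:
  - g is a terminal: add 'g' and stop

Collecting: FIRST(A) = { '-', 'g', ε }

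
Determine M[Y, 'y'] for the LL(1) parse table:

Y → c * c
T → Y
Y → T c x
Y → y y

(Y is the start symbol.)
To find M[Y, 'y'], we find productions for Y where 'y' is in the predict set (PREDICT(N → α) = (FIRST(α) \ {ε}) ∪ (FOLLOW(N) if α ⇒* ε)).

Relevant sets:
  FIRST(T) = { 'c', 'y' }

Y → c * c: PREDICT = { 'c' }
Y → T c x: PREDICT = { 'c', 'y' }
  'y' is in predict set, so this production goes in M[Y, 'y']
Y → y y: PREDICT = { 'y' }
  'y' is in predict set, so this production goes in M[Y, 'y']

M[Y, 'y'] = Y → T c x, Y → y y  (a multiply-defined cell — the grammar is not LL(1))

Answer: Y → T c x, Y → y y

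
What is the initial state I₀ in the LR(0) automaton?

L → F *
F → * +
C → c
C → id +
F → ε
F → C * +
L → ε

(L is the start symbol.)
{ [C → . c], [C → . id +], [F → . * +], [F → . C * +], [F → .], [L → . F *], [L → .], [L' → . L] }

First, augment the grammar with L' → L
I₀ = CLOSURE({ [L' → . L] }):
  [L' → . L] has the dot before L: add [L → . F *], [L → .]
  [L → . F *] has the dot before F: add [F → . * +], [F → .], [F → . C * +]
  [F → . C * +] has the dot before C: add [C → . c], [C → . id +]
No further items can be added.

I₀ = { [C → . c], [C → . id +], [F → . * +], [F → . C * +], [F → .], [L → . F *], [L → .], [L' → . L] }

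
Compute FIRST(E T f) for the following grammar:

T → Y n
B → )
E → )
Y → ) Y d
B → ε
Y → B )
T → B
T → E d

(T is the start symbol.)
FIRST sets of the non-terminals involved (from the grammar, by fixed-point iteration):
  FIRST(E) = { ')' }

To compute FIRST(E T f), process the symbols left to right:
Symbol E is a non-terminal. Add FIRST(E) \ {ε} = { ')' }
E is not nullable (ε ∉ FIRST(E)), so stop here.
FIRST(E T f) = { ')' }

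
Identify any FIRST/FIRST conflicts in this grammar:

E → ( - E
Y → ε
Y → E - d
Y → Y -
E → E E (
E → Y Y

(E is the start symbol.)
FIRST sets of the non-terminals at (or reachable through a nullable prefix from) the front of some alternative:
  FIRST(E) = { '(', '-', ε }
  FIRST(Y) = { '(', '-', ε }

Productions for E:
  E → ( - E: FIRST = { '(' }
  E → E E (: FIRST = { '(', '-' }
  E → Y Y: FIRST = { '(', '-', ε }
Productions for Y:
  Y → ε: FIRST = { ε }
  Y → E - d: FIRST = { '(', '-' }
  Y → Y -: FIRST = { '(', '-' }

Conflict for E: E → ( - E and E → E E (
  Overlap: { '(' }
Conflict for E: E → ( - E and E → Y Y
  Overlap: { '(' }
Conflict for E: E → E E ( and E → Y Y
  Overlap: { '(', '-' }
Conflict for Y: Y → E - d and Y → Y -
  Overlap: { '(', '-' }

Answer: Yes. E → '(' '-' E / E → E E '(' on { '(' }; E → '(' '-' E / E → Y Y on { '(' }; E → E E '(' / E → Y Y on { '(', '-' }; Y → E '-' d / Y → Y '-' on { '(', '-' }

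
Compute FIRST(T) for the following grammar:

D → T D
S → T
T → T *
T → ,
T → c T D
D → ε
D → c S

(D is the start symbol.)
To compute FIRST(T), examine every production with T on the left-hand side, reading each right-hand side left to right until a non-nullable symbol is reached.

From T → T *:
  - T is the symbol being defined: contributes nothing new
    T is not nullable, so stop
From T → ,:
  - ',' is a terminal: add ',' and stop
From T → c T D:
  - c is a terminal: add 'c' and stop

Collecting: FIRST(T) = { ',', 'c' }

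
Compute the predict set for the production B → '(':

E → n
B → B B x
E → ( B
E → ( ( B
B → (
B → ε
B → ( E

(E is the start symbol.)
{ '(' }

PREDICT(B → '(') = (FIRST(RHS) \ {ε}) ∪ (FOLLOW(B) if ε ∈ FIRST(RHS), i.e. RHS ⇒* ε)
FIRST('(') = { '(' }
ε ∉ FIRST('('), so FOLLOW(B) is not added.
PREDICT(B → '(') = { '(' }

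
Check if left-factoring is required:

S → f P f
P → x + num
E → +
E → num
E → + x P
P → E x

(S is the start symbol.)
Left-factoring is needed when two productions for the same non-terminal
share a common prefix on the right-hand side.

Productions for P:
  P → x + num
  P → E x
Productions for E:
  E → +
  E → num
  E → + x P

Found common prefix '+' in productions for E

Answer: Yes, E has productions with common prefix '+'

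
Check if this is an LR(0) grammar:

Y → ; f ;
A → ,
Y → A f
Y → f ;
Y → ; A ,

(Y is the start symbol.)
A grammar is LR(0) if no state in the canonical LR(0) collection has:
  - both a shift item (dot before a terminal) and a complete item (shift-reduce conflict), or
  - two or more complete items (reduce-reduce conflict; the accept item [Y' → Y .] counts as a complete item here).

Augment with Y' → Y and build the canonical LR(0) collection (I0 = CLOSURE({[Y' → . Y]}), then GOTO on every symbol after a dot until no new states appear). It has 12 states:
  I0: { [A → . ,], [Y → . ; A ,], [Y → . ; f ;], [Y → . A f], [Y → . f ;], [Y' → . Y] }  — shift
  I1: { [A → , .] }  — reduce
  I2: { [A → . ,], [Y → ; . A ,], [Y → ; . f ;] }  — shift
  I3: { [Y → A . f] }  — shift
  I4: { [Y' → Y .] }  — accept
  I5: { [Y → f . ;] }  — shift
  I6: { [Y → f ; .] }  — reduce
  I7: { [Y → A f .] }  — reduce
  I8: { [Y → ; A . ,] }  — shift
  I9: { [Y → ; f . ;] }  — shift
  I10: { [Y → ; f ; .] }  — reduce
  I11: { [Y → ; A , .] }  — reduce

Every state is either a pure shift/goto state or contains exactly one complete item and nothing to shift — no conflicts. The grammar is LR(0).

Answer: Yes, the grammar is LR(0)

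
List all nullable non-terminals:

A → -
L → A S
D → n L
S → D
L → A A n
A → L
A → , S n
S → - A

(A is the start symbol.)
None

A non-terminal is nullable if it can derive ε (the empty string): either it has an ε-production, or it has a production whose right-hand side consists entirely of nullable non-terminals.

There are no ε-productions, so no non-terminal can derive ε.
No non-terminals are nullable.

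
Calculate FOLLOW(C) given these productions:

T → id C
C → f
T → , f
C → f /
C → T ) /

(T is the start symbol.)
{ $, ')' }

To compute FOLLOW(C), find every occurrence of C on a right-hand side N → α C β: add FIRST(β) \ {ε}, and if β is empty or nullable also add FOLLOW(N). Iterate to a fixed point.

In T → id C: C is at the end, add FOLLOW(T)

The FOLLOW sets referred to above (computed the same way, to a fixed point):
  FOLLOW(T) = { $, ')' }

Taking the union: FOLLOW(C) = { $, ')' }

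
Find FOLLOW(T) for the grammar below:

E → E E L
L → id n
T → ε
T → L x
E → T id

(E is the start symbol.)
{ 'id' }

In E → T id: T is followed by id, add FIRST(id) \ {ε} = { 'id' }

Taking the union: FOLLOW(T) = { 'id' }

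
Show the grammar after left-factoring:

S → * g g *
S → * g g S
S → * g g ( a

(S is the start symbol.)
Left-factoring transforms A → αβ₁ | αβ₂ into A → αA' and A' → β₁ | β₂
(α is the longest common prefix among the alternatives). Repeat until
no nonterminal has two alternatives with a common prefix.

Round 1: S has alternatives sharing prefix '* g g'. Introduce S': S → * g g S'
  Add: S' → *
  Add: S' → S
  Add: S' → ( a

No remaining common prefixes — done.

Resulting grammar:
S → * g g S'
S' → *
S' → S
S' → ( a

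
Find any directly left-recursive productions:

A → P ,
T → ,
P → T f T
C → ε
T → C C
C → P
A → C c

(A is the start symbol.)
Direct left recursion occurs when N → N α for some non-terminal N (the right-hand side begins with the left-hand side itself).

A → P ,: starts with P
T → ,: starts with ','
P → T f T: starts with T
C → ε: starts with ε
T → C C: starts with C
C → P: starts with P
A → C c: starts with C

No direct left recursion found.

Answer: No direct left recursion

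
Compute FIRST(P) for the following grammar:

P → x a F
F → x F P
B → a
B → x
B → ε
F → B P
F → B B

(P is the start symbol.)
{ 'x' }

From P → x a F:
  - x is a terminal: add 'x' and stop

Collecting: FIRST(P) = { 'x' }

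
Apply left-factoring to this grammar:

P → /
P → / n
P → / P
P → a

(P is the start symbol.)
P → / P'
P' → ε
P' → n
P' → P
P → a

Left-factoring transforms A → αβ₁ | αβ₂ into A → αA' and A' → β₁ | β₂
(α is the longest common prefix among the alternatives). Repeat until
no nonterminal has two alternatives with a common prefix.

Round 1: P has alternatives sharing prefix '/'. Introduce P': P → / P'
  Add: P' → ε
  Add: P' → n
  Add: P' → P

No remaining common prefixes — done.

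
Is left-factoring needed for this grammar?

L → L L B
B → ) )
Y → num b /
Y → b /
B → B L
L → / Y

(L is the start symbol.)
No, left-factoring is not needed

Left-factoring is needed when two productions for the same non-terminal
share a common prefix on the right-hand side.

Productions for L:
  L → L L B
  L → / Y
Productions for B:
  B → ) )
  B → B L
Productions for Y:
  Y → num b /
  Y → b /

No common prefixes found.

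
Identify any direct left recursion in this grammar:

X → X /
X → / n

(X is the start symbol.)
Direct left recursion occurs when N → N α for some non-terminal N (the right-hand side begins with the left-hand side itself).

X → X /: LEFT RECURSIVE (starts with X)
X → / n: starts with '/'

The grammar has direct left recursion on: X.

Answer: Yes, X is left-recursive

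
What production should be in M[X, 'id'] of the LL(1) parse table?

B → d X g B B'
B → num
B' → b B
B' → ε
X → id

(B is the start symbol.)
To find M[X, 'id'], we find productions for X where 'id' is in the predict set (PREDICT(N → α) = (FIRST(α) \ {ε}) ∪ (FOLLOW(N) if α ⇒* ε)).

X → id: PREDICT = { 'id' }
  'id' is in predict set, so this production goes in M[X, 'id']

M[X, 'id'] = X → id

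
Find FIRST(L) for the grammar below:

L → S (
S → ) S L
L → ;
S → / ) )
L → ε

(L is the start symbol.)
{ ')', '/', ';', ε }

To compute FIRST(L), examine every production with L on the left-hand side, reading each right-hand side left to right until a non-nullable symbol is reached.

FIRST sets of the other non-terminals involved (by the same procedure, iterated to a fixed point):
  FIRST(S) = { ')', '/' }

From L → S (:
  - S is a non-terminal: add FIRST(S) \ {ε} = { ')', '/' }
    S is not nullable, so stop
From L → ;:
  - ';' is a terminal: add ';' and stop
From L → ε:
  - ε-production, so ε ∈ FIRST(L)

Collecting: FIRST(L) = { ')', '/', ';', ε }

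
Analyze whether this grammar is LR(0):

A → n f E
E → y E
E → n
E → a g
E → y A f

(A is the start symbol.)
No. Shift-reduce conflict between [E → n .] and [A → n . f E]

A grammar is LR(0) if no state in the canonical LR(0) collection has:
  - both a shift item (dot before a terminal) and a complete item (shift-reduce conflict), or
  - two or more complete items (reduce-reduce conflict; the accept item [A' → A .] counts as a complete item here).

Augment with A' → A and build the canonical LR(0) collection (I0 = CLOSURE({[A' → . A]}), then GOTO on every symbol after a dot until no new states appear). It has 13 states:
  I0: { [A → . n f E], [A' → . A] }  — shift
  I1: { [A' → A .] }  — accept
  I2: { [A → n . f E] }  — shift
  I3: { [A → n f . E], [E → . a g], [E → . n], [E → . y A f], [E → . y E] }  — shift
  I4: { [A → n f E .] }  — reduce
  I5: { [E → a . g] }  — shift
  I6: { [E → n .] }  — reduce
  I7: { [A → . n f E], [E → . a g], [E → . n], [E → . y A f], [E → . y E], [E → y . A f], [E → y . E] }  — shift
  I8: { [E → y A . f] }  — shift
  I9: { [E → y E .] }  — reduce
  I10: { [A → n . f E], [E → n .] }  — shift, reduce
  I11: { [E → y A f .] }  — reduce
  I12: { [E → a g .] }  — reduce

Conflict in state I10:
  Shift-reduce conflict between [E → n .] and [A → n . f E]
So the grammar is NOT LR(0).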